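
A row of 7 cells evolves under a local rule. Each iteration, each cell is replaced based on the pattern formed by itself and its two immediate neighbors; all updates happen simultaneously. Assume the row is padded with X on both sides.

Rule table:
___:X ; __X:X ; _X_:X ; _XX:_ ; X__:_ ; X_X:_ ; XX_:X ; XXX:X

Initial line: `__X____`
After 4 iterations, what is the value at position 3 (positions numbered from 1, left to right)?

X

iteration 1: _XX_XXX
iteration 2: __X__XX
iteration 3: _XX_X_X
iteration 4: __X_X__
position 3 holds X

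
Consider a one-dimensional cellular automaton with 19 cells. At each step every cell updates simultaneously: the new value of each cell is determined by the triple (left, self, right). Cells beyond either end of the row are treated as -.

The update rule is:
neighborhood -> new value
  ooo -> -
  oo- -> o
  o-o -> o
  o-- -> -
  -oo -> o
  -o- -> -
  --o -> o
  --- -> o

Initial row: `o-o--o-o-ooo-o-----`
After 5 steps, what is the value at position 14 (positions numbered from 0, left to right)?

o

step 1: -o--o-o-oo-oo--oooo
step 2: o--o-o-oooooo-oo--o
step 3: --o-o-oo----oooo-o-
step 4: oo-o-ooo-oooo--oo--
step 5: ooo-oo-ooo--o-ooo-o
position 14 holds o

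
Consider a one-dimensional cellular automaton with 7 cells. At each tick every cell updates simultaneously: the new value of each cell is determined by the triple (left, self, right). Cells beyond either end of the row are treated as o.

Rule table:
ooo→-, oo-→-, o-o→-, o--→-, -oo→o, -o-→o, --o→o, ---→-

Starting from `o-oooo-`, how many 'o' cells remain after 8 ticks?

tick 1: --o----
tick 2: -oo---o
tick 3: -o---oo
tick 4: -o--oo-
tick 5: -o-oo--
tick 6: -o-o--o
tick 7: -o-o-oo
tick 8: -o-o-o-
count of o: 3

3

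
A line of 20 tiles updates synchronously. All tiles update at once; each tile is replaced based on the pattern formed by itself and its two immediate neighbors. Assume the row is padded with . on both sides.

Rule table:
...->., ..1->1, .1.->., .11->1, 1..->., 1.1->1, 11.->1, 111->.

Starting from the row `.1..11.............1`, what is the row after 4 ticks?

11..1..........1....

tick 1: 1..111............1.
tick 2: ..11.1...........1..
tick 3: .1111...........1...
tick 4: 11..1..........1....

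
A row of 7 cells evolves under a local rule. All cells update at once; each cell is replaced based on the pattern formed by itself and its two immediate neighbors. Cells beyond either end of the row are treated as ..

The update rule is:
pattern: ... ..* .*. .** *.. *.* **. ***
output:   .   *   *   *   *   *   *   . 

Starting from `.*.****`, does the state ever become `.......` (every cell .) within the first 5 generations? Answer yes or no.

generation 1: ****..*
generation 2: *..****
generation 3: ****..*  (repeats generation 1; period 2)
generation 5: ****..*
generation 5 is ****..*, still not uniform .

no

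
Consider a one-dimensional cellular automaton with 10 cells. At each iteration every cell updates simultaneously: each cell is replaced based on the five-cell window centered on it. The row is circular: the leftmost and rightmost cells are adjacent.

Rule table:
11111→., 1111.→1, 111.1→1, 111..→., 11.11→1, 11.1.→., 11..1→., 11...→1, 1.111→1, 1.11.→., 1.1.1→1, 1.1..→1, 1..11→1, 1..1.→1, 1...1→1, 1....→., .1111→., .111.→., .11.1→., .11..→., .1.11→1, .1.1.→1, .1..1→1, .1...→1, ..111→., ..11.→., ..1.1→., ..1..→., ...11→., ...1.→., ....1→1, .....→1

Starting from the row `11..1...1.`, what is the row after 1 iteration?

...1.11..1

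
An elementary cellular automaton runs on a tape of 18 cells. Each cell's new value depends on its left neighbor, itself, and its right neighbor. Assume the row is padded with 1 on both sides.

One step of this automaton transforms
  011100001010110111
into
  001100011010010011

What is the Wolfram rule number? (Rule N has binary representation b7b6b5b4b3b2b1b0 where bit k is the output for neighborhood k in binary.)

198

position 2: 111 → 1  (bit 7 = 1)
position 3: 110 → 1  (bit 6 = 1)
position 0: 101 → 0  (bit 5 = 0)
position 4: 100 → 0  (bit 4 = 0)
position 1: 011 → 0  (bit 3 = 0)
position 8: 010 → 1  (bit 2 = 1)
position 7: 001 → 1  (bit 1 = 1)
position 5: 000 → 0  (bit 0 = 0)
bits b7..b0 = 11000110 = 198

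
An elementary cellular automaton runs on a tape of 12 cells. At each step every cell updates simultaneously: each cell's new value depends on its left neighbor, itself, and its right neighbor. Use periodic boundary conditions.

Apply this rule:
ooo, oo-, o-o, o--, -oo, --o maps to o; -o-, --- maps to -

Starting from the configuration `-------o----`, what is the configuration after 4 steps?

---o-o-o-o-o

------o-o---
-----o-o-o--
----o-o-o-o-
---o-o-o-o-o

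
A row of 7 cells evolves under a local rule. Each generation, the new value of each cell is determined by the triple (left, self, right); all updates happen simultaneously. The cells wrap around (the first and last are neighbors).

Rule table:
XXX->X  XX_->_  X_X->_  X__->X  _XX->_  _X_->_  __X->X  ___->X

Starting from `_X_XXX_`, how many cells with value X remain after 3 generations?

5

X___X_X
_XXX___
X_X_XXX
count of X: 5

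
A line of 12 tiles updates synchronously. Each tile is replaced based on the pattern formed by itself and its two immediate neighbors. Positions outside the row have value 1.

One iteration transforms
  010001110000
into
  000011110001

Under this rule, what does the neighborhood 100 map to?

0

At position 2 the neighborhood is 100; the next row has 0 there.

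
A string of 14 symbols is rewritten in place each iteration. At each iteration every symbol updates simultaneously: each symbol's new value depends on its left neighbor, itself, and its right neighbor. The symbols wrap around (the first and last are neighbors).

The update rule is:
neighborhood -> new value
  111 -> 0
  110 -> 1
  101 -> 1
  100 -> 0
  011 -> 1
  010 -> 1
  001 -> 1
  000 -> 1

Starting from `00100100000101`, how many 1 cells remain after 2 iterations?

9

01101101111111
11111111000001
count of 1: 9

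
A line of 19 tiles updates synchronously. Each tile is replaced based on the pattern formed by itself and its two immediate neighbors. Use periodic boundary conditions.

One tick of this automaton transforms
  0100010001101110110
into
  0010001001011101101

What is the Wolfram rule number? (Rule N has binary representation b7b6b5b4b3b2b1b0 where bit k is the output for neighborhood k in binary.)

position 13: 111 → 1  (bit 7 = 1)
position 10: 110 → 0  (bit 6 = 0)
position 11: 101 → 1  (bit 5 = 1)
position 2: 100 → 1  (bit 4 = 1)
position 9: 011 → 1  (bit 3 = 1)
position 1: 010 → 0  (bit 2 = 0)
position 0: 001 → 0  (bit 1 = 0)
position 3: 000 → 0  (bit 0 = 0)
bits b7..b0 = 10111000 = 184

184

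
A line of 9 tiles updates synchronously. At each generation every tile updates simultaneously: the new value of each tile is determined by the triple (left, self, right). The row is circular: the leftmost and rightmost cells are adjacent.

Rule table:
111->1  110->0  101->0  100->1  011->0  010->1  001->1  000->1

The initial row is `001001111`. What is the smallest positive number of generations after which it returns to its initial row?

111110110
011100000
101011111
001001111

4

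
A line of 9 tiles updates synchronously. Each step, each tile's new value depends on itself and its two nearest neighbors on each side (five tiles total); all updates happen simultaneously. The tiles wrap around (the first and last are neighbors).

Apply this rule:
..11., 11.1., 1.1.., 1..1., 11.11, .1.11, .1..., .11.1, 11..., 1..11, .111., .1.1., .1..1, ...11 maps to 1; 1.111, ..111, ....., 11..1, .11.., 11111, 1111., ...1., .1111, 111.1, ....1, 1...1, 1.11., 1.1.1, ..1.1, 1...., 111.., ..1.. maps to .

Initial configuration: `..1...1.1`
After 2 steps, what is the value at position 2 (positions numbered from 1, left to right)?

11.1...11
..111.1..
position 2 holds .

.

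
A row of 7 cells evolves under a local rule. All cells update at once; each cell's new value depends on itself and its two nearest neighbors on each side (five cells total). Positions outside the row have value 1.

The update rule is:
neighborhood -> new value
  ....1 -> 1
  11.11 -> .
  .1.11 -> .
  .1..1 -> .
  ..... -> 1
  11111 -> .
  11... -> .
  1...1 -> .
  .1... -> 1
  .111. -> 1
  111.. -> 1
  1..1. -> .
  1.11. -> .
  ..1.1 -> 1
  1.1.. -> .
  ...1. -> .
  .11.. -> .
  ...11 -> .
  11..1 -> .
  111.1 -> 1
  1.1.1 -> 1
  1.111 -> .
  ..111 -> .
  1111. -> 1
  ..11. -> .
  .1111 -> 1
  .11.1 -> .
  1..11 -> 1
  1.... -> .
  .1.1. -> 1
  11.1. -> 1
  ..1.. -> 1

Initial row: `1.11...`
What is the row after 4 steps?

step 1: 1......
step 2: 1..111.
step 3: 1.1.11.
step 4: 111....

111....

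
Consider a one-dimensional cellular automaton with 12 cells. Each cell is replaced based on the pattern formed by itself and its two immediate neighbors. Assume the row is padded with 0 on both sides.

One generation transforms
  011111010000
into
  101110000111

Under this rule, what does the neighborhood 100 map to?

0

At position 8 the neighborhood is 100; the next row has 0 there.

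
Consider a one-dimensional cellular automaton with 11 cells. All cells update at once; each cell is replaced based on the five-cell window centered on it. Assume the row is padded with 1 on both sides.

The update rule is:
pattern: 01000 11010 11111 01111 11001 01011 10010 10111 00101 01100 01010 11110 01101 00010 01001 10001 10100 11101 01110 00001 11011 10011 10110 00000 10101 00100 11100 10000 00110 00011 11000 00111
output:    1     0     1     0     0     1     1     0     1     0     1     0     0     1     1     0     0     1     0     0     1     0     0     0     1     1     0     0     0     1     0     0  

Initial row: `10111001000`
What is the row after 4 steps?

00010000010

11000011101
00000100110
00001110001
00010000010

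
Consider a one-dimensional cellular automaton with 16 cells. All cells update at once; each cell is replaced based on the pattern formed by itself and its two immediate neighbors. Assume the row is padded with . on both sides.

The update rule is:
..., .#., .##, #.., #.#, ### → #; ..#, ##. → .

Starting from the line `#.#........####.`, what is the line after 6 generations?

#####.###.##.##.

##########.###.#
#########.###.##
########.###.##.
#######.###.##.#
######.###.##.##
#####.###.##.##.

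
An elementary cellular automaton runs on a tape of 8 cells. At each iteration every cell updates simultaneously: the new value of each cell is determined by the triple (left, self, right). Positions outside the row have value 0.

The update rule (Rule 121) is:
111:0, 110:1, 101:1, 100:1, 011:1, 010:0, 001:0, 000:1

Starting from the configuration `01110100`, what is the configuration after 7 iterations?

01100110

01011011
00111111
10100001
01011100
00110111
10111101
01100110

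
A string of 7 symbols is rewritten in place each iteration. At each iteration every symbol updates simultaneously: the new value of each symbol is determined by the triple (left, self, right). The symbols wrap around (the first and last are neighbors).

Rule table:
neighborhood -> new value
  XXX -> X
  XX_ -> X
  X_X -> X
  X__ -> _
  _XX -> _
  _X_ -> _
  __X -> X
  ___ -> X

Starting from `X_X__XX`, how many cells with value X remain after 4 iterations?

iteration 1: XX__X_X
iteration 2: XX_X_X_
iteration 3: _XX_X_X
iteration 4: X_XX_X_
count of X: 4

4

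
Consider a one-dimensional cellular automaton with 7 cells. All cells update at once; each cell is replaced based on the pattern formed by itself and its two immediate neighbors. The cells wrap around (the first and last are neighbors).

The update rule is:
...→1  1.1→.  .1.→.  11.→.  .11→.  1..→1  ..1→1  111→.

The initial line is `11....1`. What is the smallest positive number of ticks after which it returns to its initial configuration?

..1111.
11....1

2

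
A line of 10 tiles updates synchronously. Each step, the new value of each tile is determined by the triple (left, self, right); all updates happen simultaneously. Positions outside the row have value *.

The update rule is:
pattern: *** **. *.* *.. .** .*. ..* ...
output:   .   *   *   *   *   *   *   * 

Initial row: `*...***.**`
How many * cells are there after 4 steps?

5

*****.***.
....***.**
*****.***.  (repeats step 1; period 2)
step 4: ....***.**
count of *: 5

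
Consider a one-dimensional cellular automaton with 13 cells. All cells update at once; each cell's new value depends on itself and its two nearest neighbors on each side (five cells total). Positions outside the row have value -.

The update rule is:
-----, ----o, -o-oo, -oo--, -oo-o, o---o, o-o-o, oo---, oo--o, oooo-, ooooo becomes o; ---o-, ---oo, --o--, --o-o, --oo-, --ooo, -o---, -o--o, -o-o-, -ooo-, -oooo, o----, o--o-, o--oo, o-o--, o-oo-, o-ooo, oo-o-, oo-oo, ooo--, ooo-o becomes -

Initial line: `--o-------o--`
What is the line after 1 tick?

o----oooo----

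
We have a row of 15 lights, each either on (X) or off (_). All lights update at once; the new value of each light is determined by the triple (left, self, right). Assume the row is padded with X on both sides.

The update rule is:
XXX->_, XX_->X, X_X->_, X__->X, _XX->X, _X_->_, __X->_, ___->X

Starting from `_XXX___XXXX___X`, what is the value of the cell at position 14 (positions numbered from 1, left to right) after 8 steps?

_X_XXX_X__XXX_X
___X_X__X_X_X_X
XX____X_______X
_XXXX__XXXXXX_X
_X__XX_X____X_X
__X_XX__XXX___X
X___XXX_X_XXX_X
XXX_X_X___X_X_X
position 14 holds _

_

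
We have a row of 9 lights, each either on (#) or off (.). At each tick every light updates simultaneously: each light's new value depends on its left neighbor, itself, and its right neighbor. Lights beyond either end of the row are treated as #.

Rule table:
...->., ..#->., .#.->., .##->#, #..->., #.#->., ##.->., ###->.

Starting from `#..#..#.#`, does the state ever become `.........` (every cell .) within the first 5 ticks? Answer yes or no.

no

........#
........#  (fixed point — unchanged through tick 5)
tick 5 is ........#, still not uniform .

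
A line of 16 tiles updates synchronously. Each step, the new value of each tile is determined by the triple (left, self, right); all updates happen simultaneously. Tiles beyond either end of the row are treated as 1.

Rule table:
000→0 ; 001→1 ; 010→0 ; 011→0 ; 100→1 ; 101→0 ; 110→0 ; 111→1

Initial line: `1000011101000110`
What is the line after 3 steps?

1100101000101000

0100101000101000
0011000101000101
1100101000101000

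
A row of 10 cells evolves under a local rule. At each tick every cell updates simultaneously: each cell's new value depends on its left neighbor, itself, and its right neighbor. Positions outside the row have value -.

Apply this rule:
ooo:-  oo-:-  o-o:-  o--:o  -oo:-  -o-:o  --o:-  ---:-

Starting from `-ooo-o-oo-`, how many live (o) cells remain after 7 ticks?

2

-----o---o
-----oo--o
-------o-o
-------o-o  (fixed point — unchanged through tick 7)
count of o: 2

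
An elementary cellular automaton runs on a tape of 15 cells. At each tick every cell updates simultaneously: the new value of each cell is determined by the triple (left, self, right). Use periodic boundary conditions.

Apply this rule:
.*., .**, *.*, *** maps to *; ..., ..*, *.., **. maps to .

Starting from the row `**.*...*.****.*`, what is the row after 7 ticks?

tick 1: *.**...*****.**
tick 2: .**....****.***
tick 3: **.....***.***.
tick 4: *......**.***.*
tick 5: .......*.***.**
tick 6: .......****.**.
tick 7: .......***.**..

.......***.**..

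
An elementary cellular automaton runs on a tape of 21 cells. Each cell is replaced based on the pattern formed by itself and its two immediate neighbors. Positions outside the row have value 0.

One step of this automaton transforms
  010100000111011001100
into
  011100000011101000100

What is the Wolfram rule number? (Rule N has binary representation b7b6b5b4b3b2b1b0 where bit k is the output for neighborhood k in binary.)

228

position 10: 111 → 1  (bit 7 = 1)
position 11: 110 → 1  (bit 6 = 1)
position 2: 101 → 1  (bit 5 = 1)
position 4: 100 → 0  (bit 4 = 0)
position 9: 011 → 0  (bit 3 = 0)
position 1: 010 → 1  (bit 2 = 1)
position 0: 001 → 0  (bit 1 = 0)
position 5: 000 → 0  (bit 0 = 0)
bits b7..b0 = 11100100 = 228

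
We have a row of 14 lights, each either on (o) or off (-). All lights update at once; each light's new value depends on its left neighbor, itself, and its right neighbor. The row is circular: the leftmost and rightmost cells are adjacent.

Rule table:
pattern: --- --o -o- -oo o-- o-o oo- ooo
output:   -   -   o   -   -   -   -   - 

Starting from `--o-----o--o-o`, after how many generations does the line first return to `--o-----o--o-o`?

--o-----o--o-o

1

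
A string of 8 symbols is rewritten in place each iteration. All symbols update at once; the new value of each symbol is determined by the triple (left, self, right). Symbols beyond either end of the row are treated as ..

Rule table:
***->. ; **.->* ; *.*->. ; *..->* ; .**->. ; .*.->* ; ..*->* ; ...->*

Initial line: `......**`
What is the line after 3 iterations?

iteration 1: ******.*
iteration 2: .....*.*
iteration 3: ******.*

******.*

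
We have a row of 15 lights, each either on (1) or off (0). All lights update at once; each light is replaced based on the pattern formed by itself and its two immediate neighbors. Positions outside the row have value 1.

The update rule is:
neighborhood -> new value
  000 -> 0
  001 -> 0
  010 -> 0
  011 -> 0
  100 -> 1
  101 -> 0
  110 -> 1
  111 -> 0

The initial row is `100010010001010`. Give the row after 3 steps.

110001001000000
011000100100000
001100010010000

001100010010000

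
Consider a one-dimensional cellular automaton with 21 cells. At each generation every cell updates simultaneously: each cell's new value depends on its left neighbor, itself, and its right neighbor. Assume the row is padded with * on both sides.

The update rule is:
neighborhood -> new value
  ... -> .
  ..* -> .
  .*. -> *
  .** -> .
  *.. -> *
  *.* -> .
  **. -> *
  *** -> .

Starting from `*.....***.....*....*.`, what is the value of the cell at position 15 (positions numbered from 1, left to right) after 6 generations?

*

generation 1: **......**....**...*.
generation 2: .**......**....**..*.
generation 3: ..**......**....**.*.
generation 4: *..**......**....*.*.
generation 5: **..**......**...*.*.
generation 6: .**..**......**..*.*.
position 15 holds *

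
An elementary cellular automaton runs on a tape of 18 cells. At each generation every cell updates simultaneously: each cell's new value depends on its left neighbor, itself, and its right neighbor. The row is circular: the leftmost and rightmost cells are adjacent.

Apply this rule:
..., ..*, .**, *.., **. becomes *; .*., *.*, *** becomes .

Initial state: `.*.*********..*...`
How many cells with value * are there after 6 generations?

*..*.......***.***
***.********.*.*..
*.*.*......*....**
*....******.*****.
.*****....*.*...*.
**...*****...***.*
count of *: 11

11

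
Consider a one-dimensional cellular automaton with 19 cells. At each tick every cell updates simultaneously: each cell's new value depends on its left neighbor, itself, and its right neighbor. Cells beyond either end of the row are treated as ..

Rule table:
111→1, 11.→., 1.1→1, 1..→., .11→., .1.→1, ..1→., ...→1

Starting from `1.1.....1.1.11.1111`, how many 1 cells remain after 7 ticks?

6

111.111.1111..1.11.
.1.1.1.1.11...11...
.11111111...1....11
..111111..1.1.11...
1..1111...1111...11
1...11..1..11..1...
1.1.....1......1.11
count of 1: 6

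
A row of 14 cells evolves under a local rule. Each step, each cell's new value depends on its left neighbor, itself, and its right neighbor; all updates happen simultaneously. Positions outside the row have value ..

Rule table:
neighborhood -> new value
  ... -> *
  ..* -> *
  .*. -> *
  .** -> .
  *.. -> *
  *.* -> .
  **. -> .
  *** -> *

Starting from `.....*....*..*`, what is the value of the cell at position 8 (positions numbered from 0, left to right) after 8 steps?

.

**************
.************.
*.**********.*
*..********..*
***.******.***
.*...****...*.
*****.**.*****
.***......***.
position 8 holds .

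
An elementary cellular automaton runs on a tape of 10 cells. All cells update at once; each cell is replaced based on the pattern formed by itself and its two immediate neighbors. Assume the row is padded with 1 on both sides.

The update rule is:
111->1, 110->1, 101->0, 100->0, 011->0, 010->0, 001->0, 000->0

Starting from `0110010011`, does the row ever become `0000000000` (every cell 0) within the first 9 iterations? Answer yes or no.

yes

0010000001
0000000000
all cells are 0 at iteration 2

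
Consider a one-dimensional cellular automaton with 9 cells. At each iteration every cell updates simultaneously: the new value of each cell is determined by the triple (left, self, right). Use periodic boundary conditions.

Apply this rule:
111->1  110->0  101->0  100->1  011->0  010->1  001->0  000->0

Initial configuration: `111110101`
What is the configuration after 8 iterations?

100110001

iteration 1: 111100100
iteration 2: 011010110
iteration 3: 000010001
iteration 4: 100011001
iteration 5: 010000100
iteration 6: 011000110
iteration 7: 000100001
iteration 8: 100110001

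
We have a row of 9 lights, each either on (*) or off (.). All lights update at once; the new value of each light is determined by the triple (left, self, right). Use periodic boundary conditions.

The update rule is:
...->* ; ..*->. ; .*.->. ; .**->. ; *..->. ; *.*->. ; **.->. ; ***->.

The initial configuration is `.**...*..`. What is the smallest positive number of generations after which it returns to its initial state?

2

....*...*
.**...*..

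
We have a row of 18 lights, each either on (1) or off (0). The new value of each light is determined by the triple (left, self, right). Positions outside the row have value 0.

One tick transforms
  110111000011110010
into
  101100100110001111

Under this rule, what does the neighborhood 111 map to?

At position 4 the neighborhood is 111; the next row has 0 there.

0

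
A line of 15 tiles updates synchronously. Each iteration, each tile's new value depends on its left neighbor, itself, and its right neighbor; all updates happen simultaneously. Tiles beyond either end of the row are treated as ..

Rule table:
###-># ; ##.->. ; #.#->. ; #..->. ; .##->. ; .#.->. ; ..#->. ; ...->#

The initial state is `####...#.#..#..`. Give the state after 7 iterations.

..######.......

.##..#........#
.......######..
######..####..#
.####....##....
..##..##....###
#........##..#.
..######.......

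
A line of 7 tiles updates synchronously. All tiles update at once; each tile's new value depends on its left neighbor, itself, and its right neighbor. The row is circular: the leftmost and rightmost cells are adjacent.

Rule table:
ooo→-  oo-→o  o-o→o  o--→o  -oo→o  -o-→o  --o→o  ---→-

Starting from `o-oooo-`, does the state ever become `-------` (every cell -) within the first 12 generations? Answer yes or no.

ooo--oo
--oooo-
-oo--oo
ooooooo
-------
all cells are - at generation 5

yes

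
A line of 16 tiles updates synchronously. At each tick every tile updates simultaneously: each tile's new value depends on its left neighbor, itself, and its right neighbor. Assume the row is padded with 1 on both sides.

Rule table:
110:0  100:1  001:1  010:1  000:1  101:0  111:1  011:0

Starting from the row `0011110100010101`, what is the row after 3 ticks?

0111100001011011

1101100111110100
1000011011100111
0111100001011011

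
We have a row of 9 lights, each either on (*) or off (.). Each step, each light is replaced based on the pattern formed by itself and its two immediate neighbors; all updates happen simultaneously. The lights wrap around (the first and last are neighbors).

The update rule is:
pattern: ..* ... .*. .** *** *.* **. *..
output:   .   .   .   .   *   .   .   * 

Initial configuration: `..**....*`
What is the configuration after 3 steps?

step 1: *...*....
step 2: .*...*...
step 3: ..*...*..

..*...*..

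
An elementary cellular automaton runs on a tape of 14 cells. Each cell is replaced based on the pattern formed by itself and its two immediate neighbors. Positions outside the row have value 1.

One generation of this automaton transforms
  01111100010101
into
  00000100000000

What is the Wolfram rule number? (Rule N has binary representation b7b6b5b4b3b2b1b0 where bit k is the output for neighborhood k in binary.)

64

position 2: 111 → 0  (bit 7 = 0)
position 5: 110 → 1  (bit 6 = 1)
position 0: 101 → 0  (bit 5 = 0)
position 6: 100 → 0  (bit 4 = 0)
position 1: 011 → 0  (bit 3 = 0)
position 9: 010 → 0  (bit 2 = 0)
position 8: 001 → 0  (bit 1 = 0)
position 7: 000 → 0  (bit 0 = 0)
bits b7..b0 = 01000000 = 64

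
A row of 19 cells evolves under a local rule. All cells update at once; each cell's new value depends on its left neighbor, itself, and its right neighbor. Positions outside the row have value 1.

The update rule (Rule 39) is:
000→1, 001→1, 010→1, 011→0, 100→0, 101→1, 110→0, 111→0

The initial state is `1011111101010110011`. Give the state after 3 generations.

0010000001111100010

0100000011111000100
1101111100000011101
0010000001111100010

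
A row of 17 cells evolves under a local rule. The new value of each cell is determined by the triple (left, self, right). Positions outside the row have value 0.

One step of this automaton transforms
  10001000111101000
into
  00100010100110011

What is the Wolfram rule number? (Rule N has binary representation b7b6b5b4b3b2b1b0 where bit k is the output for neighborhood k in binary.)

105

position 9: 111 → 0  (bit 7 = 0)
position 11: 110 → 1  (bit 6 = 1)
position 12: 101 → 1  (bit 5 = 1)
position 1: 100 → 0  (bit 4 = 0)
position 8: 011 → 1  (bit 3 = 1)
position 0: 010 → 0  (bit 2 = 0)
position 3: 001 → 0  (bit 1 = 0)
position 2: 000 → 1  (bit 0 = 1)
bits b7..b0 = 01101001 = 105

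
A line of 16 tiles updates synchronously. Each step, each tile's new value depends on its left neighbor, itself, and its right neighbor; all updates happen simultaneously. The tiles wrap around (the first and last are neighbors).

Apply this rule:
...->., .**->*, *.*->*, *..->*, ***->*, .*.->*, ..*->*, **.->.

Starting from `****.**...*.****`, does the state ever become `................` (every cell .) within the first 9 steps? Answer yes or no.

no

***.**.*.*******
**.**.**********
*.**.***********
.**.************
**.************.
*.************.*
.************.**
************.**.
***********.**.*
step 9 is ***********.**.*, still not uniform .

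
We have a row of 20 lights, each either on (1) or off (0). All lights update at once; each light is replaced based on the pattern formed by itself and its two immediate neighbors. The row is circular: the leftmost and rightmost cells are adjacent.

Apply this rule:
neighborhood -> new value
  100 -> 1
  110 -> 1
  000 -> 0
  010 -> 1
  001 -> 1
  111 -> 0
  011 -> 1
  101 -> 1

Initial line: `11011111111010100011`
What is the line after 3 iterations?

01111100111100110000

iteration 1: 01110000001111110110
iteration 2: 11011000011000011111
iteration 3: 01111100111100110000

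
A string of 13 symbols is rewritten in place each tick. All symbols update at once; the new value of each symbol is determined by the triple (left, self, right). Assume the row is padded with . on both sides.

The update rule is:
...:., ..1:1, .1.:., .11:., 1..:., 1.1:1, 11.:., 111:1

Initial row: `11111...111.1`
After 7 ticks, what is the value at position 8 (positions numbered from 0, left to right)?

.

.111...1.1.1.
1.1...1.1.1..
.1...1.1.1...
1...1.1.1....
...1.1.1.....
..1.1.1......
.1.1.1.......
position 8 holds .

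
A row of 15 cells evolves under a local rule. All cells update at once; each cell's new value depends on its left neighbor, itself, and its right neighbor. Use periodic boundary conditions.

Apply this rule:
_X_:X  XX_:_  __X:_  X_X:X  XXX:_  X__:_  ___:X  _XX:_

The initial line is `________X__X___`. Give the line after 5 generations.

generation 1: XXXXXXX_X__X_XX
generation 2: _______XX__XX__
generation 3: XXXXXX________X
generation 4: _______XXXXXX__
generation 5: XXXXXX________X

XXXXXX________X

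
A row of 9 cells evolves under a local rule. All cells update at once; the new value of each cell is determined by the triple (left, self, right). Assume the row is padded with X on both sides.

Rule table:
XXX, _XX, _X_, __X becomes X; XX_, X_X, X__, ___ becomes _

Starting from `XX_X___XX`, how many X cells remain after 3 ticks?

X__X__XXX
__XX_XXXX
_XX__XXXX
count of X: 6

6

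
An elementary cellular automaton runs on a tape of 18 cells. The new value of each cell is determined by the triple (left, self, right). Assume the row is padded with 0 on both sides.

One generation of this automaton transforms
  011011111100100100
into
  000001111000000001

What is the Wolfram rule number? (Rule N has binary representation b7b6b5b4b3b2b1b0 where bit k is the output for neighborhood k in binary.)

position 5: 111 → 1  (bit 7 = 1)
position 2: 110 → 0  (bit 6 = 0)
position 3: 101 → 0  (bit 5 = 0)
position 10: 100 → 0  (bit 4 = 0)
position 1: 011 → 0  (bit 3 = 0)
position 12: 010 → 0  (bit 2 = 0)
position 0: 001 → 0  (bit 1 = 0)
position 17: 000 → 1  (bit 0 = 1)
bits b7..b0 = 10000001 = 129

129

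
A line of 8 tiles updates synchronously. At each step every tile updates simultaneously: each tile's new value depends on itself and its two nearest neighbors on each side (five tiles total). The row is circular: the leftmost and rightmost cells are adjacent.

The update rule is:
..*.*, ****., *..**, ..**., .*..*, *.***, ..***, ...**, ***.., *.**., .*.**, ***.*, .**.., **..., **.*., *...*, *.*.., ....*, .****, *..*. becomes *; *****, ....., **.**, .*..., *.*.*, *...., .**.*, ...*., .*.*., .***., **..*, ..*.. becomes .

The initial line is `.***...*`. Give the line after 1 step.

**.***.*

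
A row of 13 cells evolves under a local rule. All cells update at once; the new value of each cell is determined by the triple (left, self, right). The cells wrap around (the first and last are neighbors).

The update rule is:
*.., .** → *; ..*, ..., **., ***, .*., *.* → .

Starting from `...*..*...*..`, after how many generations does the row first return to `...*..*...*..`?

13

....*..*...*.
.....*..*...*
*.....*..*...
.*.....*..*..
..*.....*..*.
...*.....*..*
*...*.....*..
.*...*.....*.
..*...*.....*
*..*...*.....
.*..*...*....
..*..*...*...
...*..*...*..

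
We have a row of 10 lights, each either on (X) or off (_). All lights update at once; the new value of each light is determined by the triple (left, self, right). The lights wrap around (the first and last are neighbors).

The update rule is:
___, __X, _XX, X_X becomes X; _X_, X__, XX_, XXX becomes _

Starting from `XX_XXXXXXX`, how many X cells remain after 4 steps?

__XX______
XXX__XXXXX
____XX____
XXXXX__XXX
count of X: 8

8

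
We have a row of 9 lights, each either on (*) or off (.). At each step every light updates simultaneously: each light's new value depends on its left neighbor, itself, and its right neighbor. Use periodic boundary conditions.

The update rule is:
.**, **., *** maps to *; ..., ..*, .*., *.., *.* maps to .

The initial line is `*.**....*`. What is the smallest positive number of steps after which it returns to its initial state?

*.**....*

1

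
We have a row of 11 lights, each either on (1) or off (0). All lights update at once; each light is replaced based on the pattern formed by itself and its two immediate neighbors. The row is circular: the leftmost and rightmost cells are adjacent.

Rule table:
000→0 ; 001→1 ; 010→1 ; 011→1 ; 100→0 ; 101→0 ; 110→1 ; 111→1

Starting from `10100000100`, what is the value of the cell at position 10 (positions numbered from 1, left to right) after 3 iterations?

0

10100001101
10100011101
10100111101
position 10 holds 0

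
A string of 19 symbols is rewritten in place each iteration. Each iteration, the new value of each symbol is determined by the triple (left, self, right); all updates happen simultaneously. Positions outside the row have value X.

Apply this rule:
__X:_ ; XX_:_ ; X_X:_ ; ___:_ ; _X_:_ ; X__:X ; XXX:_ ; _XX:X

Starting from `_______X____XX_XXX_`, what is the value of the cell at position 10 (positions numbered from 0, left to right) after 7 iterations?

_

X_______X___X__X___
_X_______X___X__X__
__X_______X___X__X_
X__X_______X___X___
_X__X_______X___X__
__X__X_______X___X_
X__X__X_______X____
position 10 holds _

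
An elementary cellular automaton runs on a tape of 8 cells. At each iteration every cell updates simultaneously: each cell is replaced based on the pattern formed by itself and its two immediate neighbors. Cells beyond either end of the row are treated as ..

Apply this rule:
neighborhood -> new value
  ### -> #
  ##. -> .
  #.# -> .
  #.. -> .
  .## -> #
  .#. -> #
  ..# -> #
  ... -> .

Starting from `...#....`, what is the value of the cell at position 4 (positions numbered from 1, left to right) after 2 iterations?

..##....
.##.....
position 4 holds .

.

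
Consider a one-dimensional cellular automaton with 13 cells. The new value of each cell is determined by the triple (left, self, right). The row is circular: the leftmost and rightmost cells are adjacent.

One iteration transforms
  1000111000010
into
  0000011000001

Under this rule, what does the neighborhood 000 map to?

0

At position 2 the neighborhood is 000; the next row has 0 there.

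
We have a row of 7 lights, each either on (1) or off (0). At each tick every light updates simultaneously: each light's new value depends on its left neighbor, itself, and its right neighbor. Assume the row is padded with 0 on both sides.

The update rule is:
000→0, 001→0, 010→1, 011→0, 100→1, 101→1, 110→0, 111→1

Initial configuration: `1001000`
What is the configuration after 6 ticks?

0000001

1101100
0010010
0011011
0000100
0000110
0000001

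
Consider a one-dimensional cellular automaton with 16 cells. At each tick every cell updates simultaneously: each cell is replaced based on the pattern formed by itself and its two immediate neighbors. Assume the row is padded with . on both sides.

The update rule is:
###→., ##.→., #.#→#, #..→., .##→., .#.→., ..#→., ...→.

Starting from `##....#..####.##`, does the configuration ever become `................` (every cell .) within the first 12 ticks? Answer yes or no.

.............#..
................
all cells are . at tick 2

yes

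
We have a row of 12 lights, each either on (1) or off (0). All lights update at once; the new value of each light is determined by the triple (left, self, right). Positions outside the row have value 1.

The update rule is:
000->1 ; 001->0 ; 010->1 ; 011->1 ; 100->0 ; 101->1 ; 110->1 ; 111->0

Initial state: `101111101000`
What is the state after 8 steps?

001110111111

111000111010
001010101111
001111111000
001000001010
001011101111
001110111000
001011101010
001110111111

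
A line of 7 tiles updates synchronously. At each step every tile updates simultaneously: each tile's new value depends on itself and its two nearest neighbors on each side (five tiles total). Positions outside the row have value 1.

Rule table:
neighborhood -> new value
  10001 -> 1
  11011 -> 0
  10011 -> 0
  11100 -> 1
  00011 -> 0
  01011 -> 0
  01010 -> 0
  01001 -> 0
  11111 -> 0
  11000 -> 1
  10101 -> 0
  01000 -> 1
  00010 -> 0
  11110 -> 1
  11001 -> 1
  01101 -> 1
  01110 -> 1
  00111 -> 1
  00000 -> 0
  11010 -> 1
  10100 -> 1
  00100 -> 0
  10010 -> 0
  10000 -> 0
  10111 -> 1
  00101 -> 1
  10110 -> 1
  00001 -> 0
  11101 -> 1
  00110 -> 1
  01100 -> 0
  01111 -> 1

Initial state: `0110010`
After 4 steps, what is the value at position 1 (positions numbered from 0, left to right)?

1

0101010
1000000
1100000
1110000
position 1 holds 1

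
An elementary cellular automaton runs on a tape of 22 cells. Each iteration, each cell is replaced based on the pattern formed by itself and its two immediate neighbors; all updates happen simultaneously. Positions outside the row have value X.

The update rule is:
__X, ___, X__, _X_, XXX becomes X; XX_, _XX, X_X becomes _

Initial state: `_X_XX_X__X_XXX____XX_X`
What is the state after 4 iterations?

_X____XXXX__X_XXXX____
_XXXXX_XX_XXX__XX_XXXX
__XXX______X_XX____XXX
XX_X_XXXXXXX___XXXX_XX

XX_X_XXXXXXX___XXXX_XX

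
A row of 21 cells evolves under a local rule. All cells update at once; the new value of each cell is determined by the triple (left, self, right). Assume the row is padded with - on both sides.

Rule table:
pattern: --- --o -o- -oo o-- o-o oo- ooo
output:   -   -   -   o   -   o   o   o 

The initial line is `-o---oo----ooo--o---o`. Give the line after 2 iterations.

-----oo----ooo-------

-----oo----ooo-------
-----oo----ooo-------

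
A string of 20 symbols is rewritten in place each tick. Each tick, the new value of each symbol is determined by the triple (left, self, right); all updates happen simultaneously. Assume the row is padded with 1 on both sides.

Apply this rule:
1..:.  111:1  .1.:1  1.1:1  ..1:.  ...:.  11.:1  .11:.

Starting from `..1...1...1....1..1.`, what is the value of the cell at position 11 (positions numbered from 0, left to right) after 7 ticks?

.

tick 1: ..1...1...1....1..11
tick 2: ..1...1...1....1...1
tick 3: ..1...1...1....1....
tick 4: ..1...1...1....1....  (fixed point — unchanged through tick 7)
position 11 holds .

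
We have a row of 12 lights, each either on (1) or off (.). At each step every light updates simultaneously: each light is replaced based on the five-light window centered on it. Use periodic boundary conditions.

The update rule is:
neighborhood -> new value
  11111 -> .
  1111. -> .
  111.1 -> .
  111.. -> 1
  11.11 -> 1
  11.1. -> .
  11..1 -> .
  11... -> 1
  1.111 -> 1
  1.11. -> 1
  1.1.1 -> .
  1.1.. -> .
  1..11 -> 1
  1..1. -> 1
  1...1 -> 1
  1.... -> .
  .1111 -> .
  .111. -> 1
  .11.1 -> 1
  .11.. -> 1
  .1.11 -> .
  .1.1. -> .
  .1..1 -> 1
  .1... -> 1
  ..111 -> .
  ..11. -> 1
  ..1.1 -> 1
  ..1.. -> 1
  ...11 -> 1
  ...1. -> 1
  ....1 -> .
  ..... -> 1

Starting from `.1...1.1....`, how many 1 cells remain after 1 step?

8

111111..1.1.
count of 1: 8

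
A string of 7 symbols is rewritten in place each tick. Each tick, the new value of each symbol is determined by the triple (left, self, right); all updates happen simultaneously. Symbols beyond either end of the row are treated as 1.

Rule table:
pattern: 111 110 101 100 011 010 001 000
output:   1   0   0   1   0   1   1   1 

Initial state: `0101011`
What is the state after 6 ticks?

tick 1: 0101001
tick 2: 0101110
tick 3: 0100100
tick 4: 0111111
tick 5: 0011111
tick 6: 1101111

1101111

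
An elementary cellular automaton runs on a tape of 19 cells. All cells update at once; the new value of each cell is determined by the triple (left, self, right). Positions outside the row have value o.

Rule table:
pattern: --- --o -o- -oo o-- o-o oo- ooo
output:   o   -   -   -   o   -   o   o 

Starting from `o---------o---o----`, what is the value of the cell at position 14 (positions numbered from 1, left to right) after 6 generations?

ooooooooo--oo--ooo-
oooooooooo--oo--oo-
ooooooooooo--oo--o-
oooooooooooo--oo---
ooooooooooooo--ooo-
oooooooooooooo--oo-
position 14 holds o

o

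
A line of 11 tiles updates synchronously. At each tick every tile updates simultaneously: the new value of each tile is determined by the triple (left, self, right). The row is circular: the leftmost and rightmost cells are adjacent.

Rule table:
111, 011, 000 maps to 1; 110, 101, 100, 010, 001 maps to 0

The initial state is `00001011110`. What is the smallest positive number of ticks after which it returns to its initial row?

7

11100011100
11001011000
10000010010
00111000000
10110011111
00100011111
00001011110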